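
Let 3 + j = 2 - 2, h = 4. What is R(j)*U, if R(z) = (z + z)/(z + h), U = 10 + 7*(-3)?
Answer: 66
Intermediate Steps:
U = -11 (U = 10 - 21 = -11)
j = -3 (j = -3 + (2 - 2) = -3 + 0 = -3)
R(z) = 2*z/(4 + z) (R(z) = (z + z)/(z + 4) = (2*z)/(4 + z) = 2*z/(4 + z))
R(j)*U = (2*(-3)/(4 - 3))*(-11) = (2*(-3)/1)*(-11) = (2*(-3)*1)*(-11) = -6*(-11) = 66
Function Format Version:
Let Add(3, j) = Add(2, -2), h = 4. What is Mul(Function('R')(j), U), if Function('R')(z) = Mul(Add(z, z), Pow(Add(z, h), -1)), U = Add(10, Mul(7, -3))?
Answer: 66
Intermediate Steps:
U = -11 (U = Add(10, -21) = -11)
j = -3 (j = Add(-3, Add(2, -2)) = Add(-3, 0) = -3)
Function('R')(z) = Mul(2, z, Pow(Add(4, z), -1)) (Function('R')(z) = Mul(Add(z, z), Pow(Add(z, 4), -1)) = Mul(Mul(2, z), Pow(Add(4, z), -1)) = Mul(2, z, Pow(Add(4, z), -1)))
Mul(Function('R')(j), U) = Mul(Mul(2, -3, Pow(Add(4, -3), -1)), -11) = Mul(Mul(2, -3, Pow(1, -1)), -11) = Mul(Mul(2, -3, 1), -11) = Mul(-6, -11) = 66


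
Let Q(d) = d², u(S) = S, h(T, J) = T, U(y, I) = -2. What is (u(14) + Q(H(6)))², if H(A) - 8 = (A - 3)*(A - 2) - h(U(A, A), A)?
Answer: 248004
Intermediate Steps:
H(A) = 10 + (-3 + A)*(-2 + A) (H(A) = 8 + ((A - 3)*(A - 2) - 1*(-2)) = 8 + ((-3 + A)*(-2 + A) + 2) = 8 + (2 + (-3 + A)*(-2 + A)) = 10 + (-3 + A)*(-2 + A))
(u(14) + Q(H(6)))² = (14 + (16 + 6² - 5*6)²)² = (14 + (16 + 36 - 30)²)² = (14 + 22²)² = (14 + 484)² = 498² = 248004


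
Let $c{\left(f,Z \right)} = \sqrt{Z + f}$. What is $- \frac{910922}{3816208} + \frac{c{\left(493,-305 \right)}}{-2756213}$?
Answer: $- \frac{455461}{1908104} - \frac{2 \sqrt{47}}{2756213} \approx -0.2387$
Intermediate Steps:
$- \frac{910922}{3816208} + \frac{c{\left(493,-305 \right)}}{-2756213} = - \frac{910922}{3816208} + \frac{\sqrt{-305 + 493}}{-2756213} = \left(-910922\right) \frac{1}{3816208} + \sqrt{188} \left(- \frac{1}{2756213}\right) = - \frac{455461}{1908104} + 2 \sqrt{47} \left(- \frac{1}{2756213}\right) = - \frac{455461}{1908104} - \frac{2 \sqrt{47}}{2756213}$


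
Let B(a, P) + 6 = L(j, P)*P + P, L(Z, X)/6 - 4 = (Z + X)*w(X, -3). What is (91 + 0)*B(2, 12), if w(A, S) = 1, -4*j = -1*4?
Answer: 111930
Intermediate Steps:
j = 1 (j = -(-1)*4/4 = -¼*(-4) = 1)
L(Z, X) = 24 + 6*X + 6*Z (L(Z, X) = 24 + 6*((Z + X)*1) = 24 + 6*((X + Z)*1) = 24 + 6*(X + Z) = 24 + (6*X + 6*Z) = 24 + 6*X + 6*Z)
B(a, P) = -6 + P + P*(30 + 6*P) (B(a, P) = -6 + ((24 + 6*P + 6*1)*P + P) = -6 + ((24 + 6*P + 6)*P + P) = -6 + ((30 + 6*P)*P + P) = -6 + (P*(30 + 6*P) + P) = -6 + (P + P*(30 + 6*P)) = -6 + P + P*(30 + 6*P))
(91 + 0)*B(2, 12) = (91 + 0)*(-6 + 12 + 6*12*(5 + 12)) = 91*(-6 + 12 + 6*12*17) = 91*(-6 + 12 + 1224) = 91*1230 = 111930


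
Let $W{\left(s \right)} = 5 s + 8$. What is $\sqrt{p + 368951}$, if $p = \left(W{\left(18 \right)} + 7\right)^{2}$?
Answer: $2 \sqrt{94994} \approx 616.42$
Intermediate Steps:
$W{\left(s \right)} = 8 + 5 s$
$p = 11025$ ($p = \left(\left(8 + 5 \cdot 18\right) + 7\right)^{2} = \left(\left(8 + 90\right) + 7\right)^{2} = \left(98 + 7\right)^{2} = 105^{2} = 11025$)
$\sqrt{p + 368951} = \sqrt{11025 + 368951} = \sqrt{379976} = 2 \sqrt{94994}$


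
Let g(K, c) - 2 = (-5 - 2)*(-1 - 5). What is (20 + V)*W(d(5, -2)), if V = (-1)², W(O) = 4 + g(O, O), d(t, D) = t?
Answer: 1008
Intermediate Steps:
g(K, c) = 44 (g(K, c) = 2 + (-5 - 2)*(-1 - 5) = 2 - 7*(-6) = 2 + 42 = 44)
W(O) = 48 (W(O) = 4 + 44 = 48)
V = 1
(20 + V)*W(d(5, -2)) = (20 + 1)*48 = 21*48 = 1008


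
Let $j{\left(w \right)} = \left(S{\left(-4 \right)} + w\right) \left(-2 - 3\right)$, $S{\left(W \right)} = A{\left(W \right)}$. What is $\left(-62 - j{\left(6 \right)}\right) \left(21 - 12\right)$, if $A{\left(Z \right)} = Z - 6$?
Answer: $-738$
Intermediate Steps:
$A{\left(Z \right)} = -6 + Z$ ($A{\left(Z \right)} = Z - 6 = -6 + Z$)
$S{\left(W \right)} = -6 + W$
$j{\left(w \right)} = 50 - 5 w$ ($j{\left(w \right)} = \left(\left(-6 - 4\right) + w\right) \left(-2 - 3\right) = \left(-10 + w\right) \left(-5\right) = 50 - 5 w$)
$\left(-62 - j{\left(6 \right)}\right) \left(21 - 12\right) = \left(-62 - \left(50 - 30\right)\right) \left(21 - 12\right) = \left(-62 - \left(50 - 30\right)\right) 9 = \left(-62 - 20\right) 9 = \left(-82\right) 9 = -738$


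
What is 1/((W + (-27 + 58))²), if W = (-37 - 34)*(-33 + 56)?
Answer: 1/2566404 ≈ 3.8965e-7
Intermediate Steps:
W = -1633 (W = -71*23 = -1633)
1/((W + (-27 + 58))²) = 1/((-1633 + (-27 + 58))²) = 1/((-1633 + 31)²) = 1/((-1602)²) = 1/2566404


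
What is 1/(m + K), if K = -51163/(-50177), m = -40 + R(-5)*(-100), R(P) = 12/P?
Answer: 50177/10086563 ≈ 0.0049746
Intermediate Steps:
m = 200 (m = -40 + (12/(-5))*(-100) = -40 + (12*(-⅕))*(-100) = -40 - 12/5*(-100) = -40 + 240 = 200)
K = 51163/50177 (K = -51163*(-1/50177) = 51163/50177 ≈ 1.0196)
1/(m + K) = 1/(200 + 51163/50177) = 1/(10086563/50177) = 50177/10086563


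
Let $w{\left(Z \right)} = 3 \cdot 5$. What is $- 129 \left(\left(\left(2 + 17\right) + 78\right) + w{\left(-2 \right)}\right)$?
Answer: $-14448$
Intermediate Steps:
$w{\left(Z \right)} = 15$
$- 129 \left(\left(\left(2 + 17\right) + 78\right) + w{\left(-2 \right)}\right) = - 129 \left(\left(\left(2 + 17\right) + 78\right) + 15\right) = - 129 \left(\left(19 + 78\right) + 15\right) = - 129 \left(97 + 15\right) = \left(-129\right) 112 = -14448$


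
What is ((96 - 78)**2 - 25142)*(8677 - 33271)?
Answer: 610373892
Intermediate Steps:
((96 - 78)**2 - 25142)*(8677 - 33271) = (18**2 - 25142)*(-24594) = (324 - 25142)*(-24594) = -24818*(-24594) = 610373892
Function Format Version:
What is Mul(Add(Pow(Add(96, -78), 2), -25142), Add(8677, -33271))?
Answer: 610373892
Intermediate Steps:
Mul(Add(Pow(Add(96, -78), 2), -25142), Add(8677, -33271)) = Mul(Add(Pow(18, 2), -25142), -24594) = Mul(Add(324, -25142), -24594) = Mul(-24818, -24594) = 610373892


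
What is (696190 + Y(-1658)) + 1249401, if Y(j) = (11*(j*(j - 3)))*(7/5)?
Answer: 221781181/5 ≈ 4.4356e+7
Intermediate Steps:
Y(j) = 77*j*(-3 + j)/5 (Y(j) = (11*(j*(-3 + j)))*(7*(1/5)) = (11*j*(-3 + j))*(7/5) = 77*j*(-3 + j)/5)
(696190 + Y(-1658)) + 1249401 = (696190 + (77/5)*(-1658)*(-3 - 1658)) + 1249401 = (696190 + (77/5)*(-1658)*(-1661)) + 1249401 = (696190 + 212053226/5) + 1249401 = 215534176/5 + 1249401 = 221781181/5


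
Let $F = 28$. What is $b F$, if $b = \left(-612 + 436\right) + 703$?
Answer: $14756$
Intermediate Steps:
$b = 527$ ($b = -176 + 703 = 527$)
$b F = 527 \cdot 28 = 14756$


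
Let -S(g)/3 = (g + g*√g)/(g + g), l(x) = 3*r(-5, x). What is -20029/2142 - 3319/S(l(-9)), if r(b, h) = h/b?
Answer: -12069149/23562 + 3319*√15/11 ≈ 656.36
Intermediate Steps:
l(x) = -3*x/5 (l(x) = 3*(x/(-5)) = 3*(x*(-⅕)) = 3*(-x/5) = -3*x/5)
S(g) = -3*(g + g^(3/2))/(2*g) (S(g) = -3*(g + g*√g)/(g + g) = -3*(g + g^(3/2))/(2*g))
-20029/2142 - 3319/S(l(-9)) = -20029/2142 - 3319/(-3/2 - 3*3*√15/5/2) = -20029*1/2142 - 3319/(-3/2 - 9*√15/10) = -20029/2142 - 3319/(-3/2 - 9*√15/10)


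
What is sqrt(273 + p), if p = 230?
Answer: sqrt(503) ≈ 22.428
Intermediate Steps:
sqrt(273 + p) = sqrt(273 + 230) = sqrt(503)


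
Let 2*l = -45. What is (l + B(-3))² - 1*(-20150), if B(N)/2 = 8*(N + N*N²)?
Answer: 1090625/4 ≈ 2.7266e+5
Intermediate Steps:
l = -45/2 (l = (½)*(-45) = -45/2 ≈ -22.500)
B(N) = 16*N + 16*N³ (B(N) = 2*(8*(N + N*N²)) = 2*(8*(N + N³)) = 2*(8*N + 8*N³) = 16*N + 16*N³)
(l + B(-3))² - 1*(-20150) = (-45/2 + 16*(-3)*(1 + (-3)²))² - 1*(-20150) = (-45/2 + 16*(-3)*(1 + 9))² + 20150 = (-45/2 + 16*(-3)*10)² + 20150 = (-45/2 - 480)² + 20150 = (-1005/2)² + 20150 = 1010025/4 + 20150 = 1090625/4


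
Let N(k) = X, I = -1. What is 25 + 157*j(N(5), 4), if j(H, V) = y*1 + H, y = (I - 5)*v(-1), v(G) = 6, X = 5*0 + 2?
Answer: -5313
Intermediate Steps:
X = 2 (X = 0 + 2 = 2)
N(k) = 2
y = -36 (y = (-1 - 5)*6 = -6*6 = -36)
j(H, V) = -36 + H (j(H, V) = -36*1 + H = -36 + H)
25 + 157*j(N(5), 4) = 25 + 157*(-36 + 2) = 25 + 157*(-34) = 25 - 5338 = -5313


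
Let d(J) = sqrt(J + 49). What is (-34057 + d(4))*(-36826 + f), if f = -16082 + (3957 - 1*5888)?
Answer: 1867651823 - 54839*sqrt(53) ≈ 1.8673e+9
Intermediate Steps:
d(J) = sqrt(49 + J)
f = -18013 (f = -16082 + (3957 - 5888) = -16082 - 1931 = -18013)
(-34057 + d(4))*(-36826 + f) = (-34057 + sqrt(49 + 4))*(-36826 - 18013) = (-34057 + sqrt(53))*(-54839) = 1867651823 - 54839*sqrt(53)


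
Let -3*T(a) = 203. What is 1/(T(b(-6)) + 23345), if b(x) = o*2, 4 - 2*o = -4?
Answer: 3/69832 ≈ 4.2960e-5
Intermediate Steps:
o = 4 (o = 2 - 1/2*(-4) = 2 + 2 = 4)
b(x) = 8 (b(x) = 4*2 = 8)
T(a) = -203/3 (T(a) = -1/3*203 = -203/3)
1/(T(b(-6)) + 23345) = 1/(-203/3 + 23345) = 1/(69832/3) = 3/69832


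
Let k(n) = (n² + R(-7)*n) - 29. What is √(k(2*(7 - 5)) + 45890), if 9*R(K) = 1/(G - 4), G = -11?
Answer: √92900865/45 ≈ 214.19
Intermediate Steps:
R(K) = -1/135 (R(K) = 1/(9*(-11 - 4)) = (⅑)/(-15) = (⅑)*(-1/15) = -1/135)
k(n) = -29 + n² - n/135 (k(n) = (n² - n/135) - 29 = -29 + n² - n/135)
√(k(2*(7 - 5)) + 45890) = √((-29 + (2*(7 - 5))² - 2*(7 - 5)/135) + 45890) = √((-29 + (2*2)² - 2*2/135) + 45890) = √((-29 + 4² - 1/135*4) + 45890) = √((-29 + 16 - 4/135) + 45890) = √(-1759/135 + 45890) = √(6193391/135) = √92900865/45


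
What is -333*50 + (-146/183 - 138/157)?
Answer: -478419326/28731 ≈ -16652.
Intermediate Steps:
-333*50 + (-146/183 - 138/157) = -16650 + (-146*1/183 - 138*1/157) = -16650 + (-146/183 - 138/157) = -16650 - 48176/28731 = -478419326/28731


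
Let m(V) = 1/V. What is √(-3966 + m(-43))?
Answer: I*√7333177/43 ≈ 62.976*I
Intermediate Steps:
√(-3966 + m(-43)) = √(-3966 + 1/(-43)) = √(-3966 - 1/43) = √(-170539/43) = I*√7333177/43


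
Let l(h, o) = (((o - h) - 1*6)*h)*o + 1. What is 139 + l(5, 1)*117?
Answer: -5594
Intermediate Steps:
l(h, o) = 1 + h*o*(-6 + o - h) (l(h, o) = (((o - h) - 6)*h)*o + 1 = ((-6 + o - h)*h)*o + 1 = (h*(-6 + o - h))*o + 1 = h*o*(-6 + o - h) + 1 = 1 + h*o*(-6 + o - h))
139 + l(5, 1)*117 = 139 + (1 + 5*1**2 - 1*1*5**2 - 6*5*1)*117 = 139 + (1 + 5*1 - 1*1*25 - 30)*117 = 139 + (1 + 5 - 25 - 30)*117 = 139 - 49*117 = 139 - 5733 = -5594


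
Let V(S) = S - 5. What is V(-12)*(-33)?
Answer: 561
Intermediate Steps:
V(S) = -5 + S
V(-12)*(-33) = (-5 - 12)*(-33) = -17*(-33) = 561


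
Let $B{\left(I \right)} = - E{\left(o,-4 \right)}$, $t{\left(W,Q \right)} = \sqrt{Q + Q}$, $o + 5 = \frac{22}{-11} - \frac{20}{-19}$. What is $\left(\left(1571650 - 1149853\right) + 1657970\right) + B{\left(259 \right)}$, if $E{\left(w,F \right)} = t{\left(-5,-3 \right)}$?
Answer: $2079767 - i \sqrt{6} \approx 2.0798 \cdot 10^{6} - 2.4495 i$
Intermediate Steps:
$o = - \frac{113}{19}$ ($o = -5 + \left(\frac{22}{-11} - \frac{20}{-19}\right) = -5 + \left(22 \left(- \frac{1}{11}\right) - - \frac{20}{19}\right) = -5 + \left(-2 + \frac{20}{19}\right) = -5 - \frac{18}{19} = - \frac{113}{19} \approx -5.9474$)
$t{\left(W,Q \right)} = \sqrt{2} \sqrt{Q}$ ($t{\left(W,Q \right)} = \sqrt{2 Q} = \sqrt{2} \sqrt{Q}$)
$E{\left(w,F \right)} = i \sqrt{6}$ ($E{\left(w,F \right)} = \sqrt{2} \sqrt{-3} = \sqrt{2} i \sqrt{3} = i \sqrt{6}$)
$B{\left(I \right)} = - i \sqrt{6}$
$\left(\left(1571650 - 1149853\right) + 1657970\right) + B{\left(259 \right)} = \left(\left(1571650 - 1149853\right) + 1657970\right) - i \sqrt{6} = \left(421797 + 1657970\right) - i \sqrt{6} = 2079767 - i \sqrt{6}$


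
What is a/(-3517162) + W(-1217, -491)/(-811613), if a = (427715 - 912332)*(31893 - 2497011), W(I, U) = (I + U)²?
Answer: -44072457475990993/129753381923 ≈ -3.3966e+5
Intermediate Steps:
a = 1194638089806 (a = -484617*(-2465118) = 1194638089806)
a/(-3517162) + W(-1217, -491)/(-811613) = 1194638089806/(-3517162) + (-1217 - 491)²/(-811613) = 1194638089806*(-1/3517162) + (-1708)²*(-1/811613) = -597319044903/1758581 + 2917264*(-1/811613) = -597319044903/1758581 - 2917264/811613 = -44072457475990993/129753381923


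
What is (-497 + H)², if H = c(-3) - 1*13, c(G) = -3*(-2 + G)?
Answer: 245025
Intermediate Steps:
c(G) = 6 - 3*G
H = 2 (H = (6 - 3*(-3)) - 1*13 = (6 + 9) - 13 = 15 - 13 = 2)
(-497 + H)² = (-497 + 2)² = (-495)² = 245025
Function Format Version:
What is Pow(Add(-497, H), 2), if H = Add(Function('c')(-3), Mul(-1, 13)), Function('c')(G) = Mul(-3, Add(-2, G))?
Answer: 245025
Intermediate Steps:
Function('c')(G) = Add(6, Mul(-3, G))
H = 2 (H = Add(Add(6, Mul(-3, -3)), Mul(-1, 13)) = Add(Add(6, 9), -13) = Add(15, -13) = 2)
Pow(Add(-497, H), 2) = Pow(Add(-497, 2), 2) = Pow(-495, 2) = 245025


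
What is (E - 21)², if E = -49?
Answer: 4900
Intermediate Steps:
(E - 21)² = (-49 - 21)² = (-70)² = 4900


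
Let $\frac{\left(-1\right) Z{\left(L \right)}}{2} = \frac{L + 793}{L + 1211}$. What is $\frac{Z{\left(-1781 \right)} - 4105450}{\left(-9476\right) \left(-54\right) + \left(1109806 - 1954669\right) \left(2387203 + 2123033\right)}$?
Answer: $\frac{30790901}{28578982544730} \approx 1.0774 \cdot 10^{-6}$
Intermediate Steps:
$Z{\left(L \right)} = - \frac{2 \left(793 + L\right)}{1211 + L}$ ($Z{\left(L \right)} = - 2 \frac{L + 793}{L + 1211} = - 2 \frac{793 + L}{1211 + L} = - \frac{2 \left(793 + L\right)}{1211 + L}$)
$\frac{Z{\left(-1781 \right)} - 4105450}{\left(-9476\right) \left(-54\right) + \left(1109806 - 1954669\right) \left(2387203 + 2123033\right)} = \frac{\frac{2 \left(-793 - -1781\right)}{1211 - 1781} - 4105450}{\left(-9476\right) \left(-54\right) + \left(1109806 - 1954669\right) \left(2387203 + 2123033\right)} = \frac{\frac{2 \left(-793 + 1781\right)}{-570} - 4105450}{511704 - 3810531517668} = \frac{2 \left(- \frac{1}{570}\right) 988 - 4105450}{511704 - 3810531517668} = \frac{- \frac{52}{15} - 4105450}{-3810531005964} = \left(- \frac{61581802}{15}\right) \left(- \frac{1}{3810531005964}\right) = \frac{30790901}{28578982544730}$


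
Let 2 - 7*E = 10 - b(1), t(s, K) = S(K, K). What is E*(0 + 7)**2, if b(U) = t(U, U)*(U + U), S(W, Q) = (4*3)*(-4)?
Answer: -728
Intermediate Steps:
S(W, Q) = -48 (S(W, Q) = 12*(-4) = -48)
t(s, K) = -48
b(U) = -96*U (b(U) = -48*(U + U) = -96*U)
E = -104/7 (E = 2/7 - (10 - (-96))/7 = 2/7 - (10 - 1*(-96))/7 = 2/7 - (10 + 96)/7 = 2/7 - 1/7*106 = 2/7 - 106/7 = -104/7 ≈ -14.857)
E*(0 + 7)**2 = -104*(0 + 7)**2/7 = -104/7*7**2 = -104/7*49 = -728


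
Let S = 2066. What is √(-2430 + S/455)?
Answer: 4*I*√31383170/455 ≈ 49.249*I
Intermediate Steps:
√(-2430 + S/455) = √(-2430 + 2066/455) = √(-1103584/455) = 4*I*√31383170/455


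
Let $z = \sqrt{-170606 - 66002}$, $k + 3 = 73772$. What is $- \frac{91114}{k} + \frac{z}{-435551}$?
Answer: $- \frac{91114}{73769} - \frac{8 i \sqrt{3697}}{435551} \approx -1.2351 - 0.0011168 i$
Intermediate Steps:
$k = 73769$ ($k = -3 + 73772 = 73769$)
$z = 8 i \sqrt{3697}$ ($z = \sqrt{-236608} = 8 i \sqrt{3697} \approx 486.42 i$)
$- \frac{91114}{k} + \frac{z}{-435551} = - \frac{91114}{73769} + \frac{8 i \sqrt{3697}}{-435551} = \left(-91114\right) \frac{1}{73769} + 8 i \sqrt{3697} \left(- \frac{1}{435551}\right) = - \frac{91114}{73769} - \frac{8 i \sqrt{3697}}{435551}$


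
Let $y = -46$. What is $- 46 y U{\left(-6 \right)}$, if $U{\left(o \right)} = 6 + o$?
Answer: $0$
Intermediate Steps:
$- 46 y U{\left(-6 \right)} = \left(-46\right) \left(-46\right) \left(6 - 6\right) = 2116 \cdot 0 = 0$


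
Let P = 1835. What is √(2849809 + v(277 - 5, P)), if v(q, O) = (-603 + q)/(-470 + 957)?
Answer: 2*√168971547381/487 ≈ 1688.1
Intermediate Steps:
v(q, O) = -603/487 + q/487 (v(q, O) = (-603 + q)/487 = (-603 + q)*(1/487) = -603/487 + q/487)
√(2849809 + v(277 - 5, P)) = √(2849809 + (-603/487 + (277 - 5)/487)) = √(2849809 + (-603/487 + (1/487)*272)) = √(2849809 + (-603/487 + 272/487)) = √(2849809 - 331/487) = √(1387856652/487) = 2*√168971547381/487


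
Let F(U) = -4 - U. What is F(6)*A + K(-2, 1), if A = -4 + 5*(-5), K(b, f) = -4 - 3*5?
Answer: 271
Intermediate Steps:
K(b, f) = -19 (K(b, f) = -4 - 15 = -19)
A = -29 (A = -4 - 25 = -29)
F(6)*A + K(-2, 1) = (-4 - 1*6)*(-29) - 19 = (-4 - 6)*(-29) - 19 = -10*(-29) - 19 = 290 - 19 = 271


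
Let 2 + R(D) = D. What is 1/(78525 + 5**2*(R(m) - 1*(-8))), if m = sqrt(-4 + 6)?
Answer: 3147/247590175 - sqrt(2)/247590175 ≈ 1.2705e-5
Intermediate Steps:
m = sqrt(2) ≈ 1.4142
R(D) = -2 + D
1/(78525 + 5**2*(R(m) - 1*(-8))) = 1/(78525 + 5**2*((-2 + sqrt(2)) - 1*(-8))) = 1/(78525 + 25*((-2 + sqrt(2)) + 8)) = 1/(78525 + 25*(6 + sqrt(2))) = 1/(78525 + (150 + 25*sqrt(2))) = 1/(78675 + 25*sqrt(2))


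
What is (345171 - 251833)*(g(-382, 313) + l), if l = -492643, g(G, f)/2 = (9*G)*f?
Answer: -246863235878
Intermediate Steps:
g(G, f) = 18*G*f (g(G, f) = 2*((9*G)*f) = 2*(9*G*f) = 18*G*f)
(345171 - 251833)*(g(-382, 313) + l) = (345171 - 251833)*(18*(-382)*313 - 492643) = 93338*(-2152188 - 492643) = 93338*(-2644831) = -246863235878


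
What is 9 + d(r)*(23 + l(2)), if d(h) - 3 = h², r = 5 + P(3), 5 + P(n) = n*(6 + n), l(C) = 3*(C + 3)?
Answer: 27825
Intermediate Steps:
l(C) = 9 + 3*C (l(C) = 3*(3 + C) = 9 + 3*C)
P(n) = -5 + n*(6 + n)
r = 27 (r = 5 + (-5 + 3² + 6*3) = 5 + (-5 + 9 + 18) = 5 + 22 = 27)
d(h) = 3 + h²
9 + d(r)*(23 + l(2)) = 9 + (3 + 27²)*(23 + (9 + 3*2)) = 9 + (3 + 729)*(23 + (9 + 6)) = 9 + 732*(23 + 15) = 9 + 732*38 = 9 + 27816 = 27825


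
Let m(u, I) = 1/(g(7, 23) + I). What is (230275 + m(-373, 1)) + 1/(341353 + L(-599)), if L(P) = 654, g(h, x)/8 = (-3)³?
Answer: 16932466972083/73531505 ≈ 2.3028e+5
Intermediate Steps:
g(h, x) = -216 (g(h, x) = 8*(-3)³ = 8*(-27) = -216)
m(u, I) = 1/(-216 + I)
(230275 + m(-373, 1)) + 1/(341353 + L(-599)) = (230275 + 1/(-216 + 1)) + 1/(341353 + 654) = (230275 + 1/(-215)) + 1/342007 = (230275 - 1/215) + 1/342007 = 49509124/215 + 1/342007 = 16932466972083/73531505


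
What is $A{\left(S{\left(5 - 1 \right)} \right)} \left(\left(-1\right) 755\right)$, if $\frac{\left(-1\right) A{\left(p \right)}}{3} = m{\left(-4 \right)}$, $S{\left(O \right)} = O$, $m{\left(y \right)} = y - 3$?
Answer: $-15855$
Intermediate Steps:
$m{\left(y \right)} = -3 + y$
$A{\left(p \right)} = 21$ ($A{\left(p \right)} = - 3 \left(-3 - 4\right) = \left(-3\right) \left(-7\right) = 21$)
$A{\left(S{\left(5 - 1 \right)} \right)} \left(\left(-1\right) 755\right) = 21 \left(\left(-1\right) 755\right) = 21 \left(-755\right) = -15855$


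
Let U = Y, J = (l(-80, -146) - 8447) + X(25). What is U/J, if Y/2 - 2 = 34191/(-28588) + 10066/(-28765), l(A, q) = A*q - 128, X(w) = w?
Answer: 373396717/1286952428300 ≈ 0.00029014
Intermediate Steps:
l(A, q) = -128 + A*q
J = 3130 (J = ((-128 - 80*(-146)) - 8447) + 25 = ((-128 + 11680) - 8447) + 25 = (11552 - 8447) + 25 = 3105 + 25 = 3130)
Y = 373396717/411166910 (Y = 4 + 2*(34191/(-28588) + 10066/(-28765)) = 4 + 2*(34191*(-1/28588) + 10066*(-1/28765)) = 4 + 2*(-34191/28588 - 10066/28765) = 4 + 2*(-1271270923/822333820) = 4 - 1271270923/411166910 = 373396717/411166910 ≈ 0.90814)
U = 373396717/411166910 ≈ 0.90814
U/J = (373396717/411166910)/3130 = (373396717/411166910)*(1/3130) = 373396717/1286952428300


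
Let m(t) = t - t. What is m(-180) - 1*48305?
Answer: -48305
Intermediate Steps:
m(t) = 0
m(-180) - 1*48305 = 0 - 1*48305 = 0 - 48305 = -48305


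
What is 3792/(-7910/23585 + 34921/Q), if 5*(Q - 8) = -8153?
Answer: -48372042544/278815517 ≈ -173.49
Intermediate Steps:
Q = -8113/5 (Q = 8 + (1/5)*(-8153) = 8 - 8153/5 = -8113/5 ≈ -1622.6)
3792/(-7910/23585 + 34921/Q) = 3792/(-7910/23585 + 34921/(-8113/5)) = 3792/(-7910*1/23585 + 34921*(-5/8113)) = 3792/(-1582/4717 - 174605/8113) = 3792/(-836446551/38269021) = 3792*(-38269021/836446551) = -48372042544/278815517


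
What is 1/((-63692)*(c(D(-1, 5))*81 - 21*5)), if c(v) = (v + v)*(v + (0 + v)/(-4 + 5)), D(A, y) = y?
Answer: -1/509217540 ≈ -1.9638e-9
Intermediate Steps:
c(v) = 4*v² (c(v) = (2*v)*(v + v/1) = (2*v)*(v + v*1) = (2*v)*(v + v) = (2*v)*(2*v) = 4*v²)
1/((-63692)*(c(D(-1, 5))*81 - 21*5)) = 1/((-63692)*((4*5²)*81 - 21*5)) = -1/(63692*((4*25)*81 - 105)) = -1/(63692*(100*81 - 105)) = -1/(63692*(8100 - 105)) = -1/63692/7995 = -1/63692*1/7995 = -1/509217540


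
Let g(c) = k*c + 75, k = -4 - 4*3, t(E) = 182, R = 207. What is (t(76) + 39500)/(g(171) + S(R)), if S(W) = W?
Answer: -19841/1227 ≈ -16.170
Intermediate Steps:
k = -16 (k = -4 - 12 = -16)
g(c) = 75 - 16*c (g(c) = -16*c + 75 = 75 - 16*c)
(t(76) + 39500)/(g(171) + S(R)) = (182 + 39500)/((75 - 16*171) + 207) = 39682/((75 - 2736) + 207) = 39682/(-2661 + 207) = 39682/(-2454) = 39682*(-1/2454) = -19841/1227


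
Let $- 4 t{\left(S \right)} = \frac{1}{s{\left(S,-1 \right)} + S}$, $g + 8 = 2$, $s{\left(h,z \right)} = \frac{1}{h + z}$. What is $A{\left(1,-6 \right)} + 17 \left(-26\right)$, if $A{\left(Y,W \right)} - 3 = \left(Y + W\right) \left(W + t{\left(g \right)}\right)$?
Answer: $- \frac{70383}{172} \approx -409.2$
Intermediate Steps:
$g = -6$ ($g = -8 + 2 = -6$)
$t{\left(S \right)} = - \frac{1}{4 \left(S + \frac{1}{-1 + S}\right)}$ ($t{\left(S \right)} = - \frac{1}{4 \left(\frac{1}{S - 1} + S\right)} = - \frac{1}{4 \left(\frac{1}{-1 + S} + S\right)} = - \frac{1}{4 \left(S + \frac{1}{-1 + S}\right)}$)
$A{\left(Y,W \right)} = 3 + \left(\frac{7}{172} + W\right) \left(W + Y\right)$ ($A{\left(Y,W \right)} = 3 + \left(Y + W\right) \left(W + \frac{1 - -6}{4 \left(1 - 6 \left(-1 - 6\right)\right)}\right) = 3 + \left(W + Y\right) \left(W + \frac{1 + 6}{4 \left(1 - -42\right)}\right) = 3 + \left(W + Y\right) \left(W + \frac{1}{4} \frac{1}{1 + 42} \cdot 7\right) = 3 + \left(W + Y\right) \left(W + \frac{1}{4} \cdot \frac{1}{43} \cdot 7\right) = 3 + \left(W + Y\right) \left(W + \frac{7}{172}\right) = 3 + \left(W + Y\right) \left(\frac{7}{172} + W\right) = 3 + \left(\frac{7}{172} + W\right) \left(W + Y\right)$)
$A{\left(1,-6 \right)} + 17 \left(-26\right) = \left(3 + \left(-6\right)^{2} + \frac{7}{172} \left(-6\right) + \frac{7}{172} \cdot 1 - 6\right) + 17 \left(-26\right) = \left(3 + 36 - \frac{21}{86} + \frac{7}{172} - 6\right) - 442 = \frac{5641}{172} - 442 = - \frac{70383}{172}$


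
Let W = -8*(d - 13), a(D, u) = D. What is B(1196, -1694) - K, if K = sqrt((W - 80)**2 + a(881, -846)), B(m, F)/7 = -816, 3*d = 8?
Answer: -5712 - sqrt(7993)/3 ≈ -5741.8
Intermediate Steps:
d = 8/3 (d = (1/3)*8 = 8/3 ≈ 2.6667)
B(m, F) = -5712 (B(m, F) = 7*(-816) = -5712)
W = 248/3 (W = -8*(8/3 - 13) = -8*(-31/3) = 248/3 ≈ 82.667)
K = sqrt(7993)/3 (K = sqrt((248/3 - 80)**2 + 881) = sqrt((8/3)**2 + 881) = sqrt(64/9 + 881) = sqrt(7993/9) = sqrt(7993)/3 ≈ 29.801)
B(1196, -1694) - K = -5712 - sqrt(7993)/3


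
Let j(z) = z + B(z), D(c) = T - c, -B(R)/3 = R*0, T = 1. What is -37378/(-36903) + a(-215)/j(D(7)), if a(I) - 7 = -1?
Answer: 475/36903 ≈ 0.012872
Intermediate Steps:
a(I) = 6 (a(I) = 7 - 1 = 6)
B(R) = 0 (B(R) = -3*R*0 = -3*0 = 0)
D(c) = 1 - c
j(z) = z (j(z) = z + 0 = z)
-37378/(-36903) + a(-215)/j(D(7)) = -37378/(-36903) + 6/(1 - 1*7) = -37378*(-1/36903) + 6/(1 - 7) = 37378/36903 + 6/(-6) = 37378/36903 + 6*(-⅙) = 37378/36903 - 1 = 475/36903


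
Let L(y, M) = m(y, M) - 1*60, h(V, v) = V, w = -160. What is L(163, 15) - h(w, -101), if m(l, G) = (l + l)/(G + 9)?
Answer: 1363/12 ≈ 113.58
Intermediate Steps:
m(l, G) = 2*l/(9 + G) (m(l, G) = (2*l)/(9 + G) = 2*l/(9 + G))
L(y, M) = -60 + 2*y/(9 + M) (L(y, M) = 2*y/(9 + M) - 1*60 = 2*y/(9 + M) - 60 = -60 + 2*y/(9 + M))
L(163, 15) - h(w, -101) = 2*(-270 + 163 - 30*15)/(9 + 15) - 1*(-160) = 2*(-270 + 163 - 450)/24 + 160 = 2*(1/24)*(-557) + 160 = -557/12 + 160 = 1363/12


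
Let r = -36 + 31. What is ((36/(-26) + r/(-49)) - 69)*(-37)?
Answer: 1656490/637 ≈ 2600.5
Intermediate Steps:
r = -5
((36/(-26) + r/(-49)) - 69)*(-37) = ((36/(-26) - 5/(-49)) - 69)*(-37) = ((36*(-1/26) - 5*(-1/49)) - 69)*(-37) = ((-18/13 + 5/49) - 69)*(-37) = (-817/637 - 69)*(-37) = -44770/637*(-37) = 1656490/637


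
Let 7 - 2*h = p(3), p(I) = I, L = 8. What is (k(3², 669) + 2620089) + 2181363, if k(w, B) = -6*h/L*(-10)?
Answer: 4801467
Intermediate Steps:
h = 2 (h = 7/2 - ½*3 = 7/2 - 3/2 = 2)
k(w, B) = 15 (k(w, B) = -12/8*(-10) = -6*¼*(-10) = -3/2*(-10) = 15)
(k(3², 669) + 2620089) + 2181363 = (15 + 2620089) + 2181363 = 2620104 + 2181363 = 4801467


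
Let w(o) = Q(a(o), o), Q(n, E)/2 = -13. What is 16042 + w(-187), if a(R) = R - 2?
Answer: 16016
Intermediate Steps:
a(R) = -2 + R
Q(n, E) = -26 (Q(n, E) = 2*(-13) = -26)
w(o) = -26
16042 + w(-187) = 16042 - 26 = 16016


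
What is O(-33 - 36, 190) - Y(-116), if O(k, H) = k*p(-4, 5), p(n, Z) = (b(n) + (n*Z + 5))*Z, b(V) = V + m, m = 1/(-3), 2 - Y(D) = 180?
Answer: 6848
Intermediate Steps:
Y(D) = -178 (Y(D) = 2 - 1*180 = 2 - 180 = -178)
m = -1/3 ≈ -0.33333
b(V) = -1/3 + V (b(V) = V - 1/3 = -1/3 + V)
p(n, Z) = Z*(14/3 + n + Z*n) (p(n, Z) = ((-1/3 + n) + (n*Z + 5))*Z = ((-1/3 + n) + (Z*n + 5))*Z = ((-1/3 + n) + (5 + Z*n))*Z = (14/3 + n + Z*n)*Z = Z*(14/3 + n + Z*n))
O(k, H) = -290*k/3 (O(k, H) = k*((1/3)*5*(14 + 3*(-4) + 3*5*(-4))) = k*((1/3)*5*(14 - 12 - 60)) = k*((1/3)*5*(-58)) = k*(-290/3) = -290*k/3)
O(-33 - 36, 190) - Y(-116) = -290*(-33 - 36)/3 - 1*(-178) = -290/3*(-69) + 178 = 6670 + 178 = 6848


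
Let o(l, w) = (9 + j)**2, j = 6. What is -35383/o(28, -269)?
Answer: -35383/225 ≈ -157.26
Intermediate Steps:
o(l, w) = 225 (o(l, w) = (9 + 6)**2 = 15**2 = 225)
-35383/o(28, -269) = -35383/225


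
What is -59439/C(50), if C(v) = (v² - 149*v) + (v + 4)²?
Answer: 19813/678 ≈ 29.223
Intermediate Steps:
C(v) = v² + (4 + v)² - 149*v (C(v) = (v² - 149*v) + (4 + v)² = v² + (4 + v)² - 149*v)
-59439/C(50) = -59439/(16 - 141*50 + 2*50²) = -59439/(16 - 7050 + 2*2500) = -59439/(16 - 7050 + 5000) = -59439/(-2034) = -59439*(-1/2034) = 19813/678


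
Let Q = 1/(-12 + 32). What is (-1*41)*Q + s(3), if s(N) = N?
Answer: 19/20 ≈ 0.95000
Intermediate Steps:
Q = 1/20 ≈ 0.050000
(-1*41)*Q + s(3) = -1*41*(1/20) + 3 = -41*1/20 + 3 = -41/20 + 3 = 19/20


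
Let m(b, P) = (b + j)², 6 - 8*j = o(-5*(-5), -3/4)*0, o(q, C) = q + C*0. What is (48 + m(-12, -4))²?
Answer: 7800849/256 ≈ 30472.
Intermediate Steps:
o(q, C) = q (o(q, C) = q + 0 = q)
j = ¾ (j = ¾ - (-5*(-5))*0/8 = ¾ - 25*0/8 = ¾ - ⅛*0 = ¾ + 0 = ¾ ≈ 0.75000)
m(b, P) = (¾ + b)² (m(b, P) = (b + ¾)² = (¾ + b)²)
(48 + m(-12, -4))² = (48 + (3 + 4*(-12))²/16)² = (48 + (3 - 48)²/16)² = (48 + (1/16)*(-45)²)² = (48 + (1/16)*2025)² = (48 + 2025/16)² = (2793/16)² = 7800849/256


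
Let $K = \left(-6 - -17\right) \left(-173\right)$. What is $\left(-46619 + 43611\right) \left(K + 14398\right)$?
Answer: $-37584960$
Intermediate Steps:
$K = -1903$ ($K = \left(-6 + 17\right) \left(-173\right) = 11 \left(-173\right) = -1903$)
$\left(-46619 + 43611\right) \left(K + 14398\right) = \left(-46619 + 43611\right) \left(-1903 + 14398\right) = \left(-3008\right) 12495 = -37584960$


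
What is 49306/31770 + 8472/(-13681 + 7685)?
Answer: 3310417/23811615 ≈ 0.13903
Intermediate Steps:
49306/31770 + 8472/(-13681 + 7685) = 49306*(1/31770) + 8472/(-5996) = 24653/15885 + 8472*(-1/5996) = 24653/15885 - 2118/1499 = 3310417/23811615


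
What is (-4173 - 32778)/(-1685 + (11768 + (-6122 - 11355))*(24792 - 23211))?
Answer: 36951/9027614 ≈ 0.0040931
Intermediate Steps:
(-4173 - 32778)/(-1685 + (11768 + (-6122 - 11355))*(24792 - 23211)) = -36951/(-1685 + (11768 - 17477)*1581) = -36951/(-1685 - 5709*1581) = -36951/(-1685 - 9025929) = -36951/(-9027614) = -36951*(-1/9027614) = 36951/9027614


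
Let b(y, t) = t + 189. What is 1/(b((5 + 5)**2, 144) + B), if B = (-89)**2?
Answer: 1/8254 ≈ 0.00012115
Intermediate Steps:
B = 7921
b(y, t) = 189 + t
1/(b((5 + 5)**2, 144) + B) = 1/((189 + 144) + 7921) = 1/(333 + 7921) = 1/8254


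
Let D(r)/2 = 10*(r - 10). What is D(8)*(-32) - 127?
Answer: 1153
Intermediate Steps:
D(r) = -200 + 20*r (D(r) = 2*(10*(r - 10)) = 2*(10*(-10 + r)) = 2*(-100 + 10*r) = -200 + 20*r)
D(8)*(-32) - 127 = (-200 + 20*8)*(-32) - 127 = (-200 + 160)*(-32) - 127 = -40*(-32) - 127 = 1280 - 127 = 1153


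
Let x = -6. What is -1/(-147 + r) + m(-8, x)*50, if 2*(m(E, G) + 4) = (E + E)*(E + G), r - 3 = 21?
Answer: 664201/123 ≈ 5400.0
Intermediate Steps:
r = 24 (r = 3 + 21 = 24)
m(E, G) = -4 + E*(E + G) (m(E, G) = -4 + ((E + E)*(E + G))/2 = -4 + ((2*E)*(E + G))/2 = -4 + (2*E*(E + G))/2 = -4 + E*(E + G))
-1/(-147 + r) + m(-8, x)*50 = -1/(-147 + 24) + (-4 + (-8)² - 8*(-6))*50 = -1/(-123) + (-4 + 64 + 48)*50 = -1*(-1/123) + 108*50 = 1/123 + 5400 = 664201/123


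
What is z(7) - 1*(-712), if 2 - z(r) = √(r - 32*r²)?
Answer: 714 - I*√1561 ≈ 714.0 - 39.51*I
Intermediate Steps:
z(r) = 2 - √(r - 32*r²)
z(7) - 1*(-712) = (2 - √(-1*7*(-1 + 32*7))) - 1*(-712) = (2 - √(-1*7*(-1 + 224))) + 712 = (2 - √(-1*7*223)) + 712 = (2 - √(-1561)) + 712 = (2 - I*√1561) + 712 = 714 - I*√1561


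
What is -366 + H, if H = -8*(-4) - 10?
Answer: -344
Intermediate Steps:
H = 22 (H = -4*(-8) - 10 = 32 - 10 = 22)
-366 + H = -366 + 22 = -344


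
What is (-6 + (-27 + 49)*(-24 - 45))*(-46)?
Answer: 70104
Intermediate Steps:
(-6 + (-27 + 49)*(-24 - 45))*(-46) = (-6 + 22*(-69))*(-46) = (-6 - 1518)*(-46) = -1524*(-46) = 70104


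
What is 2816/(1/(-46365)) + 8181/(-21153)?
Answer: -920605638567/7051 ≈ -1.3056e+8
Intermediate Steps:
2816/(1/(-46365)) + 8181/(-21153) = 2816/(-1/46365) + 8181*(-1/21153) = 2816*(-46365) - 2727/7051 = -130563840 - 2727/7051 = -920605638567/7051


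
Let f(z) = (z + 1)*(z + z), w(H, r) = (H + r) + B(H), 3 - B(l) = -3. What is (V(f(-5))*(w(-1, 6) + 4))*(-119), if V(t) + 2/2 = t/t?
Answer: 0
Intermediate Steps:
B(l) = 6 (B(l) = 3 - 1*(-3) = 3 + 3 = 6)
w(H, r) = 6 + H + r (w(H, r) = (H + r) + 6 = 6 + H + r)
f(z) = 2*z*(1 + z) (f(z) = (1 + z)*(2*z) = 2*z*(1 + z))
V(t) = 0 (V(t) = -1 + t/t = -1 + 1 = 0)
(V(f(-5))*(w(-1, 6) + 4))*(-119) = (0*((6 - 1 + 6) + 4))*(-119) = (0*(11 + 4))*(-119) = (0*15)*(-119) = 0*(-119) = 0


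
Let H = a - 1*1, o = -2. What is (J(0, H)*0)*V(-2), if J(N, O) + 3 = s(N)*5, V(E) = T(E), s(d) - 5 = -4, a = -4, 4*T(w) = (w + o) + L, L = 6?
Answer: 0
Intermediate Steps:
T(w) = 1 + w/4 (T(w) = ((w - 2) + 6)/4 = ((-2 + w) + 6)/4 = (4 + w)/4 = 1 + w/4)
s(d) = 1 (s(d) = 5 - 4 = 1)
H = -5 (H = -4 - 1*1 = -4 - 1 = -5)
V(E) = 1 + E/4
J(N, O) = 2 (J(N, O) = -3 + 1*5 = -3 + 5 = 2)
(J(0, H)*0)*V(-2) = (2*0)*(1 + (¼)*(-2)) = 0*(1 - ½) = 0*(½) = 0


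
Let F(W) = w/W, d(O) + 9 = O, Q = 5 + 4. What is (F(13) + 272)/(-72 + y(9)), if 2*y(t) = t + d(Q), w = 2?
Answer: -7076/1755 ≈ -4.0319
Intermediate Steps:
Q = 9
d(O) = -9 + O
F(W) = 2/W
y(t) = t/2 (y(t) = (t + (-9 + 9))/2 = (t + 0)/2 = t/2)
(F(13) + 272)/(-72 + y(9)) = (2/13 + 272)/(-72 + (1/2)*9) = (2*(1/13) + 272)/(-72 + 9/2) = (2/13 + 272)/(-135/2) = (3538/13)*(-2/135) = -7076/1755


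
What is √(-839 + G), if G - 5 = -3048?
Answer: I*√3882 ≈ 62.306*I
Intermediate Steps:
G = -3043 (G = 5 - 3048 = -3043)
√(-839 + G) = √(-839 - 3043) = √(-3882) = I*√3882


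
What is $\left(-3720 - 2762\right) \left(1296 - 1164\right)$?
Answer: $-855624$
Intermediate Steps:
$\left(-3720 - 2762\right) \left(1296 - 1164\right) = \left(-6482\right) 132 = -855624$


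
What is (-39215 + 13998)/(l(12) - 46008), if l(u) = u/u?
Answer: 25217/46007 ≈ 0.54811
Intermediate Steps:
l(u) = 1
(-39215 + 13998)/(l(12) - 46008) = (-39215 + 13998)/(1 - 46008) = -25217/(-46007) = -25217*(-1/46007) = 25217/46007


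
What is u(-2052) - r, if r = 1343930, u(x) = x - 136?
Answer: -1346118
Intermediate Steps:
u(x) = -136 + x
u(-2052) - r = (-136 - 2052) - 1*1343930 = -2188 - 1343930 = -1346118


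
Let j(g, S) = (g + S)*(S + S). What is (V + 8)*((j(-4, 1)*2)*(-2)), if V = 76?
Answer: 2016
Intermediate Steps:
j(g, S) = 2*S*(S + g) (j(g, S) = (S + g)*(2*S) = 2*S*(S + g))
(V + 8)*((j(-4, 1)*2)*(-2)) = (76 + 8)*(((2*1*(1 - 4))*2)*(-2)) = 84*(((2*1*(-3))*2)*(-2)) = 84*(-6*2*(-2)) = 84*(-12*(-2)) = 84*24 = 2016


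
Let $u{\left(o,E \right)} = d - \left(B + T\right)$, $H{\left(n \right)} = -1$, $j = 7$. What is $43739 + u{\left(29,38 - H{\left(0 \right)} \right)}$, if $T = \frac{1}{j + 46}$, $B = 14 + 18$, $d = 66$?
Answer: $\frac{2319968}{53} \approx 43773.0$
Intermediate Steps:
$B = 32$
$T = \frac{1}{53}$ ($T = \frac{1}{7 + 46} = \frac{1}{53} \approx 0.018868$)
$u{\left(o,E \right)} = \frac{1801}{53}$ ($u{\left(o,E \right)} = 66 - \left(32 + \frac{1}{53}\right) = 66 - \frac{1697}{53} = \frac{1801}{53}$)
$43739 + u{\left(29,38 - H{\left(0 \right)} \right)} = 43739 + \frac{1801}{53} = \frac{2319968}{53}$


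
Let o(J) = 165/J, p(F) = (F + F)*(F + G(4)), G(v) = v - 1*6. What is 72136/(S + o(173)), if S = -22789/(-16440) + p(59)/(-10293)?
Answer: 703915763737920/16457120767 ≈ 42773.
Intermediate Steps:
G(v) = -6 + v (G(v) = v - 6 = -6 + v)
p(F) = 2*F*(-2 + F) (p(F) = (F + F)*(F + (-6 + 4)) = (2*F)*(F - 2) = (2*F)*(-2 + F) = 2*F*(-2 + F))
S = 41330579/56405640 (S = -22789/(-16440) + (2*59*(-2 + 59))/(-10293) = -22789*(-1/16440) + (2*59*57)*(-1/10293) = 22789/16440 + 6726*(-1/10293) = 22789/16440 - 2242/3431 = 41330579/56405640 ≈ 0.73274)
72136/(S + o(173)) = 72136/(41330579/56405640 + 165/173) = 72136/(16457120767/9758175720) = 72136*(9758175720/16457120767) = 703915763737920/16457120767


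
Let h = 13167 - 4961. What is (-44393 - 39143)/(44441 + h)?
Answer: -3632/2289 ≈ -1.5867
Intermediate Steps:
h = 8206
(-44393 - 39143)/(44441 + h) = (-44393 - 39143)/(44441 + 8206) = -83536/52647 = -83536*1/52647 = -3632/2289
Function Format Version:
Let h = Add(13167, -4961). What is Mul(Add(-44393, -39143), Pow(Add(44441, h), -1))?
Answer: Rational(-3632, 2289) ≈ -1.5867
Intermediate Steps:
h = 8206
Mul(Add(-44393, -39143), Pow(Add(44441, h), -1)) = Mul(Add(-44393, -39143), Pow(Add(44441, 8206), -1)) = Mul(-83536, Pow(52647, -1)) = Mul(-83536, Rational(1, 52647)) = Rational(-3632, 2289)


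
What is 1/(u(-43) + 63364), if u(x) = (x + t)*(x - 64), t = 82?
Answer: 1/59191 ≈ 1.6894e-5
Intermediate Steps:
u(x) = (-64 + x)*(82 + x) (u(x) = (x + 82)*(x - 64) = (82 + x)*(-64 + x) = (-64 + x)*(82 + x))
1/(u(-43) + 63364) = 1/((-5248 + (-43)**2 + 18*(-43)) + 63364) = 1/((-5248 + 1849 - 774) + 63364) = 1/(-4173 + 63364) = 1/59191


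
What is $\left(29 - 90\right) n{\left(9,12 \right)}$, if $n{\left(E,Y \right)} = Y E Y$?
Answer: $-79056$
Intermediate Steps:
$n{\left(E,Y \right)} = E Y^{2}$
$\left(29 - 90\right) n{\left(9,12 \right)} = \left(29 - 90\right) 9 \cdot 12^{2} = - 61 \cdot 9 \cdot 144 = \left(-61\right) 1296 = -79056$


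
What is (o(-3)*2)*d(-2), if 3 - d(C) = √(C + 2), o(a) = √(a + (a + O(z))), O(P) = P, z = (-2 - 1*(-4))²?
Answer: 6*I*√2 ≈ 8.4853*I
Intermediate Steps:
z = 4 (z = (-2 + 4)² = 2² = 4)
o(a) = √(4 + 2*a) (o(a) = √(a + (a + 4)) = √(a + (4 + a)) = √(4 + 2*a))
d(C) = 3 - √(2 + C) (d(C) = 3 - √(C + 2) = 3 - √(2 + C))
(o(-3)*2)*d(-2) = (√(4 + 2*(-3))*2)*(3 - √(2 - 2)) = (√(4 - 6)*2)*(3 - √0) = (√(-2)*2)*(3 - 1*0) = ((I*√2)*2)*(3 + 0) = (2*I*√2)*3 = 6*I*√2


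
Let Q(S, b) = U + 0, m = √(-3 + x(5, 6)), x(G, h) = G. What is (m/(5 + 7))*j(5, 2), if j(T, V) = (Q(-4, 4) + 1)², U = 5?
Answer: 3*√2 ≈ 4.2426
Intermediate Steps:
m = √2 (m = √(-3 + 5) = √2 ≈ 1.4142)
Q(S, b) = 5 (Q(S, b) = 5 + 0 = 5)
j(T, V) = 36 (j(T, V) = (5 + 1)² = 6² = 36)
(m/(5 + 7))*j(5, 2) = (√2/(5 + 7))*36 = (√2/12)*36 = 3*√2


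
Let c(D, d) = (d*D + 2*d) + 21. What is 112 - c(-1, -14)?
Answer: 105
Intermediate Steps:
c(D, d) = 21 + 2*d + D*d (c(D, d) = (D*d + 2*d) + 21 = (2*d + D*d) + 21 = 21 + 2*d + D*d)
112 - c(-1, -14) = 112 - (21 + 2*(-14) - 1*(-14)) = 112 - (21 - 28 + 14) = 112 - 1*7 = 112 - 7 = 105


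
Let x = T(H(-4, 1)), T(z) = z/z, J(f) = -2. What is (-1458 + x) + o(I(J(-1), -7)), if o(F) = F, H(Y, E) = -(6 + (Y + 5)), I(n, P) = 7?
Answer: -1450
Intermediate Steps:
H(Y, E) = -11 - Y (H(Y, E) = -(6 + (5 + Y)) = -(11 + Y) = -11 - Y)
T(z) = 1
x = 1
(-1458 + x) + o(I(J(-1), -7)) = (-1458 + 1) + 7 = -1457 + 7 = -1450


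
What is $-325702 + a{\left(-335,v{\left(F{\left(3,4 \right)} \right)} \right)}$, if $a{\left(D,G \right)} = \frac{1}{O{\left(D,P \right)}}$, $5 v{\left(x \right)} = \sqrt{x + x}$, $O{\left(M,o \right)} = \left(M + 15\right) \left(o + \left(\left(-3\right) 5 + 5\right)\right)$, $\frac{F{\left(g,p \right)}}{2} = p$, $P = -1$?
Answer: $- \frac{1146471039}{3520} \approx -3.257 \cdot 10^{5}$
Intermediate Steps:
$F{\left(g,p \right)} = 2 p$
$O{\left(M,o \right)} = \left(-10 + o\right) \left(15 + M\right)$ ($O{\left(M,o \right)} = \left(15 + M\right) \left(o + \left(-15 + 5\right)\right) = \left(15 + M\right) \left(o - 10\right) = \left(15 + M\right) \left(-10 + o\right) = \left(-10 + o\right) \left(15 + M\right)$)
$v{\left(x \right)} = \frac{\sqrt{2} \sqrt{x}}{5}$ ($v{\left(x \right)} = \frac{\sqrt{x + x}}{5} = \frac{\sqrt{2 x}}{5} = \frac{\sqrt{2} \sqrt{x}}{5}$)
$a{\left(D,G \right)} = \frac{1}{-165 - 11 D}$ ($a{\left(D,G \right)} = \frac{1}{-150 - 10 D + 15 \left(-1\right) + D \left(-1\right)} = \frac{1}{-150 - 10 D - 15 - D} = \frac{1}{-165 - 11 D}$)
$-325702 + a{\left(-335,v{\left(F{\left(3,4 \right)} \right)} \right)} = -325702 - \frac{1}{165 + 11 \left(-335\right)} = -325702 - \frac{1}{165 - 3685} = -325702 - \frac{1}{-3520} = -325702 - - \frac{1}{3520} = -325702 + \frac{1}{3520} = - \frac{1146471039}{3520}$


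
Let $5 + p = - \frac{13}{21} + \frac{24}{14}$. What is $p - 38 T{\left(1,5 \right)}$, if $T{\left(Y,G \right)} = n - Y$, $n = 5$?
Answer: $- \frac{3274}{21} \approx -155.9$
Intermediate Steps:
$p = - \frac{82}{21}$ ($p = -5 + \left(- \frac{13}{21} + \frac{24}{14}\right) = -5 + \left(\left(-13\right) \frac{1}{21} + 24 \cdot \frac{1}{14}\right) = -5 + \left(- \frac{13}{21} + \frac{12}{7}\right) = -5 + \frac{23}{21} = - \frac{82}{21} \approx -3.9048$)
$T{\left(Y,G \right)} = 5 - Y$
$p - 38 T{\left(1,5 \right)} = - \frac{82}{21} - 38 \left(5 - 1\right) = - \frac{82}{21} - 152 = - \frac{3274}{21}$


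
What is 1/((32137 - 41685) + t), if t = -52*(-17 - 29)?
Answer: -1/7156 ≈ -0.00013974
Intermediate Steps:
t = 2392 (t = -52*(-46) = 2392)
1/((32137 - 41685) + t) = 1/((32137 - 41685) + 2392) = 1/(-9548 + 2392) = 1/(-7156) = -1/7156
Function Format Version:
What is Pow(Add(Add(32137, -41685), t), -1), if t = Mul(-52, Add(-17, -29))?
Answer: Rational(-1, 7156) ≈ -0.00013974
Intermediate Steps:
t = 2392 (t = Mul(-52, -46) = 2392)
Pow(Add(Add(32137, -41685), t), -1) = Pow(Add(Add(32137, -41685), 2392), -1) = Pow(Add(-9548, 2392), -1) = Pow(-7156, -1) = Rational(-1, 7156)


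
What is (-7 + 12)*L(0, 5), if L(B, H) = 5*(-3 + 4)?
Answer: 25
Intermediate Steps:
L(B, H) = 5 (L(B, H) = 5*1 = 5)
(-7 + 12)*L(0, 5) = (-7 + 12)*5 = 5*5 = 25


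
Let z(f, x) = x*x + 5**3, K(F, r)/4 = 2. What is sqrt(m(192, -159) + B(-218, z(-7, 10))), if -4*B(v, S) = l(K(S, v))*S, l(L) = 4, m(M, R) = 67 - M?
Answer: 5*I*sqrt(14) ≈ 18.708*I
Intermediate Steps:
K(F, r) = 8 (K(F, r) = 4*2 = 8)
z(f, x) = 125 + x**2 (z(f, x) = x**2 + 125 = 125 + x**2)
B(v, S) = -S
sqrt(m(192, -159) + B(-218, z(-7, 10))) = sqrt((67 - 1*192) - (125 + 10**2)) = sqrt((67 - 192) - (125 + 100)) = sqrt(-125 - 1*225) = sqrt(-125 - 225) = sqrt(-350) = 5*I*sqrt(14)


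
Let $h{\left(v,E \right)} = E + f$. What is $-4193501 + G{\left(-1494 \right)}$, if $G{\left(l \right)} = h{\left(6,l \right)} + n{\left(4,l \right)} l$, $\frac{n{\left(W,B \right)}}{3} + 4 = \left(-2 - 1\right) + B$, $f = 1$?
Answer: $2532488$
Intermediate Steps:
$n{\left(W,B \right)} = -21 + 3 B$ ($n{\left(W,B \right)} = -12 + 3 \left(\left(-2 - 1\right) + B\right) = -12 + 3 \left(-3 + B\right) = -12 + \left(-9 + 3 B\right) = -21 + 3 B$)
$h{\left(v,E \right)} = 1 + E$ ($h{\left(v,E \right)} = E + 1 = 1 + E$)
$G{\left(l \right)} = 1 + l + l \left(-21 + 3 l\right)$ ($G{\left(l \right)} = \left(1 + l\right) + \left(-21 + 3 l\right) l = \left(1 + l\right) + l \left(-21 + 3 l\right) = 1 + l + l \left(-21 + 3 l\right)$)
$-4193501 + G{\left(-1494 \right)} = -4193501 + \left(1 - 1494 + 3 \left(-1494\right) \left(-7 - 1494\right)\right) = -4193501 + \left(1 - 1494 + 3 \left(-1494\right) \left(-1501\right)\right) = -4193501 + \left(1 - 1494 + 6727482\right) = -4193501 + 6725989 = 2532488$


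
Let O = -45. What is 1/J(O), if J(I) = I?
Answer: -1/45 ≈ -0.022222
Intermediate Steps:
1/J(O) = 1/(-45) = -1/45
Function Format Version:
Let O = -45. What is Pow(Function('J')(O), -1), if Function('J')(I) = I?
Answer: Rational(-1, 45) ≈ -0.022222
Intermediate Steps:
Pow(Function('J')(O), -1) = Pow(-45, -1) = Rational(-1, 45)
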